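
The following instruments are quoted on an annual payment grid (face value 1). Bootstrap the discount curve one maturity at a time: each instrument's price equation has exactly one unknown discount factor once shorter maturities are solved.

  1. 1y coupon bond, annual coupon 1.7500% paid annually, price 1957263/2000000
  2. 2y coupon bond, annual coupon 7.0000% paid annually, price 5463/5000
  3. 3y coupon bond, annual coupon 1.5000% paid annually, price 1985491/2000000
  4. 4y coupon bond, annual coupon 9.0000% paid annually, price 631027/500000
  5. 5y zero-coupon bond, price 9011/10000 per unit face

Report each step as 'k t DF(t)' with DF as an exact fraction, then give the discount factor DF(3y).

1 1 4809/5000
2 2 4791/5000
3 3 9497/10000
4 4 9209/10000
5 5 9011/10000
DF(3y) = 9497/10000 ≈ 0.949700

step 1 [1y] bond c/1=7/400: DF=(1957263/2000000 − 7/400·(0))/(1+7/400) = 4809/5000 ≈ 0.961800
step 2 [2y] bond c/1=7/100: DF=(5463/5000 − 7/100·(0.961800))/(1+7/100) = 4791/5000 ≈ 0.958200
step 3 [3y] bond c/1=3/200: DF=(1985491/2000000 − 3/200·(0.961800+0.958200))/(1+3/200) = 9497/10000 ≈ 0.949700
step 4 [4y] bond c/1=9/100: DF=(631027/500000 − 9/100·(0.961800+0.958200+0.949700))/(1+9/100) = 9209/10000 ≈ 0.920900
step 5 [5y] zero: DF = P = 9011/10000 ≈ 0.901100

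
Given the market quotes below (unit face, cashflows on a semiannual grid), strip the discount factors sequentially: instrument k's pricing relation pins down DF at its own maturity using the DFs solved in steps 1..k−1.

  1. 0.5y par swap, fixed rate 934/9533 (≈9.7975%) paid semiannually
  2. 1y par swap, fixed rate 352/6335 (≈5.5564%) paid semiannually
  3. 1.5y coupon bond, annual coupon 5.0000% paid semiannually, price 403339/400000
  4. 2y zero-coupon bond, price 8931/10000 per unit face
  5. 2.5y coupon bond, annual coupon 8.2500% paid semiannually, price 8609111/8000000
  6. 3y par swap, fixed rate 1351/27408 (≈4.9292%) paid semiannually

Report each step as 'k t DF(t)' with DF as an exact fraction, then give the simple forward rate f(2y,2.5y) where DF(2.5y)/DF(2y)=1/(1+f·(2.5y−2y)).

step 1 [0.5y] swap r/2=467/9533: DF=(1 − 467/9533·(0))/(1+467/9533) = 9533/10000 ≈ 0.953300
step 2 [1y] swap r/2=176/6335: DF=(1 − 176/6335·(0.953300))/(1+176/6335) = 592/625 ≈ 0.947200
step 3 [1.5y] bond c/2=1/40: DF=(403339/400000 − 1/40·(0.953300+0.947200))/(1+1/40) = 4687/5000 ≈ 0.937400
step 4 [2y] zero: DF = P = 8931/10000 ≈ 0.893100
step 5 [2.5y] bond c/2=33/800: DF=(8609111/8000000 − 33/800·(0.953300+0.947200+0.937400+0.893100))/(1+33/800) = 8857/10000 ≈ 0.885700
step 6 [3y] swap r/2=1351/54816: DF=(1 − 1351/54816·(0.953300+0.947200+0.937400+0.893100+0.885700))/(1+1351/54816) = 8649/10000 ≈ 0.864900

1 1/2 9533/10000
2 1 592/625
3 3/2 4687/5000
4 2 8931/10000
5 5/2 8857/10000
6 3 8649/10000
f(2y,2.5y) = ((8931/10000)/(8857/10000) − 1)/(1/2) = 148/8857 ≈ 1.6710%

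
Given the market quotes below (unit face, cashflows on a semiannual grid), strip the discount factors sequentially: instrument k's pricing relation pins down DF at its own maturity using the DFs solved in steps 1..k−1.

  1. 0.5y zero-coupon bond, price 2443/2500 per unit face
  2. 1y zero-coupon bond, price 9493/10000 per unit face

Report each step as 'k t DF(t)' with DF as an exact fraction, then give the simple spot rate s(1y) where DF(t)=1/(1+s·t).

1 1/2 2443/2500
2 1 9493/10000
s(1y) = (1/(9493/10000) − 1)/(1) = 507/9493 ≈ 5.3408%

step 1 [0.5y] zero: DF = P = 2443/2500 ≈ 0.977200
step 2 [1y] zero: DF = P = 9493/10000 ≈ 0.949300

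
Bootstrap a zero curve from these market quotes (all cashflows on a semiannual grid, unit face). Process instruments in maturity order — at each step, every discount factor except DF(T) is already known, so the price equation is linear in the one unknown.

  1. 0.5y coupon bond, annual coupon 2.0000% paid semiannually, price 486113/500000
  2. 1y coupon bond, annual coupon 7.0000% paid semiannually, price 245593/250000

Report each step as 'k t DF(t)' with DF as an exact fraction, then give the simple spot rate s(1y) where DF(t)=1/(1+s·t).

step 1 [0.5y] bond c/2=1/100: DF=(486113/500000 − 1/100·(0))/(1+1/100) = 4813/5000 ≈ 0.962600
step 2 [1y] bond c/2=7/200: DF=(245593/250000 − 7/200·(0.962600))/(1+7/200) = 4583/5000 ≈ 0.916600

1 1/2 4813/5000
2 1 4583/5000
s(1y) = (1/(4583/5000) − 1)/(1) = 417/4583 ≈ 9.0988%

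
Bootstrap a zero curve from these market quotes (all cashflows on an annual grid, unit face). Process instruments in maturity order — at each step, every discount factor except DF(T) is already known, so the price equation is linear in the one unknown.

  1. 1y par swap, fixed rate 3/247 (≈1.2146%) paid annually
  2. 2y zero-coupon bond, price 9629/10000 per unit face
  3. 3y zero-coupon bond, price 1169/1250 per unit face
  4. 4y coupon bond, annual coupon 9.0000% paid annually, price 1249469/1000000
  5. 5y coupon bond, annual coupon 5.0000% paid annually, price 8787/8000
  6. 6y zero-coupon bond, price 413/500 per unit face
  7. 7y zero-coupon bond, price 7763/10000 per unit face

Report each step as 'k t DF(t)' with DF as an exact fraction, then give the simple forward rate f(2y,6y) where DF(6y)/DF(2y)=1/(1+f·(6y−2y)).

step 1 [1y] swap r/1=3/247: DF=(1 − 3/247·(0))/(1+3/247) = 247/250 ≈ 0.988000
step 2 [2y] zero: DF = P = 9629/10000 ≈ 0.962900
step 3 [3y] zero: DF = P = 1169/1250 ≈ 0.935200
step 4 [4y] bond c/1=9/100: DF=(1249469/1000000 − 9/100·(0.988000+0.962900+0.935200))/(1+9/100) = 227/250 ≈ 0.908000
step 5 [5y] bond c/1=1/20: DF=(8787/8000 − 1/20·(0.988000+0.962900+0.935200+0.908000))/(1+1/20) = 4327/5000 ≈ 0.865400
step 6 [6y] zero: DF = P = 413/500 ≈ 0.826000
step 7 [7y] zero: DF = P = 7763/10000 ≈ 0.776300

1 1 247/250
2 2 9629/10000
3 3 1169/1250
4 4 227/250
5 5 4327/5000
6 6 413/500
7 7 7763/10000
f(2y,6y) = ((9629/10000)/(413/500) − 1)/(4) = 1369/33040 ≈ 4.1435%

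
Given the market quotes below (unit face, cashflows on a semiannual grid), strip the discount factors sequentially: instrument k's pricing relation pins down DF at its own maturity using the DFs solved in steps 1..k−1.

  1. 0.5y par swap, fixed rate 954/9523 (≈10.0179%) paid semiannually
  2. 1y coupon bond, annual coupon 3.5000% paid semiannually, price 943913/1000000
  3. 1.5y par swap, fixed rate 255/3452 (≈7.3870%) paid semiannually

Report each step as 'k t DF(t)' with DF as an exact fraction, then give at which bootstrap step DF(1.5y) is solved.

step 1 [0.5y] swap r/2=477/9523: DF=(1 − 477/9523·(0))/(1+477/9523) = 9523/10000 ≈ 0.952300
step 2 [1y] bond c/2=7/400: DF=(943913/1000000 − 7/400·(0.952300))/(1+7/400) = 9113/10000 ≈ 0.911300
step 3 [1.5y] swap r/2=255/6904: DF=(1 − 255/6904·(0.952300+0.911300))/(1+255/6904) = 449/500 ≈ 0.898000

1 1/2 9523/10000
2 1 9113/10000
3 3/2 449/500
DF(1.5y) is solved at step 3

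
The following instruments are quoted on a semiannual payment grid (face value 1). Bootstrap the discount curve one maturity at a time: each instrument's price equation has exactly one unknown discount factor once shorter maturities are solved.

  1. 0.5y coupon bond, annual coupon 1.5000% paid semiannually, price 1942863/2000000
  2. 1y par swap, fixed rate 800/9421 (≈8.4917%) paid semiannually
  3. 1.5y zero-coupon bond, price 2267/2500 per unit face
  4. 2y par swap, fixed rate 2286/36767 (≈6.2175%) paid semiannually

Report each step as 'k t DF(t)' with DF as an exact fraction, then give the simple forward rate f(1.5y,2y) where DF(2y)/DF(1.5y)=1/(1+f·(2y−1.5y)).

1 1/2 4821/5000
2 1 23/25
3 3/2 2267/2500
4 2 8857/10000
f(1.5y,2y) = ((2267/2500)/(8857/10000) − 1)/(1/2) = 422/8857 ≈ 4.7646%

step 1 [0.5y] bond c/2=3/400: DF=(1942863/2000000 − 3/400·(0))/(1+3/400) = 4821/5000 ≈ 0.964200
step 2 [1y] swap r/2=400/9421: DF=(1 − 400/9421·(0.964200))/(1+400/9421) = 23/25 ≈ 0.920000
step 3 [1.5y] zero: DF = P = 2267/2500 ≈ 0.906800
step 4 [2y] swap r/2=1143/36767: DF=(1 − 1143/36767·(0.964200+0.920000+0.906800))/(1+1143/36767) = 8857/10000 ≈ 0.885700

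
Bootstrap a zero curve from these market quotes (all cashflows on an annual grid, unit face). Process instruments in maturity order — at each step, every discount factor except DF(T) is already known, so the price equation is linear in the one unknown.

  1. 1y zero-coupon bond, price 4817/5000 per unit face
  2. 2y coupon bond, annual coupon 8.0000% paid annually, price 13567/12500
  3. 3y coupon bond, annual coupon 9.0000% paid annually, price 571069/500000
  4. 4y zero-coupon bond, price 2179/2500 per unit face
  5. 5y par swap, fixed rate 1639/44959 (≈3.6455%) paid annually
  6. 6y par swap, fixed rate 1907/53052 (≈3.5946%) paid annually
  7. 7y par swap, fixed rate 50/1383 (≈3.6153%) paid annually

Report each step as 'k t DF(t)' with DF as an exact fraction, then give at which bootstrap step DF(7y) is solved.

1 1 4817/5000
2 2 1167/1250
3 3 557/625
4 4 2179/2500
5 5 8361/10000
6 6 8093/10000
7 7 39/50
DF(7y) is solved at step 7

step 1 [1y] zero: DF = P = 4817/5000 ≈ 0.963400
step 2 [2y] bond c/1=2/25: DF=(13567/12500 − 2/25·(0.963400))/(1+2/25) = 1167/1250 ≈ 0.933600
step 3 [3y] bond c/1=9/100: DF=(571069/500000 − 9/100·(0.963400+0.933600))/(1+9/100) = 557/625 ≈ 0.891200
step 4 [4y] zero: DF = P = 2179/2500 ≈ 0.871600
step 5 [5y] swap r/1=1639/44959: DF=(1 − 1639/44959·(0.963400+0.933600+0.891200+0.871600))/(1+1639/44959) = 8361/10000 ≈ 0.836100
step 6 [6y] swap r/1=1907/53052: DF=(1 − 1907/53052·(0.963400+0.933600+0.891200+0.871600+0.836100))/(1+1907/53052) = 8093/10000 ≈ 0.809300
step 7 [7y] swap r/1=50/1383: DF=(1 − 50/1383·(0.963400+0.933600+0.891200+0.871600+0.836100+0.809300))/(1+50/1383) = 39/50 ≈ 0.780000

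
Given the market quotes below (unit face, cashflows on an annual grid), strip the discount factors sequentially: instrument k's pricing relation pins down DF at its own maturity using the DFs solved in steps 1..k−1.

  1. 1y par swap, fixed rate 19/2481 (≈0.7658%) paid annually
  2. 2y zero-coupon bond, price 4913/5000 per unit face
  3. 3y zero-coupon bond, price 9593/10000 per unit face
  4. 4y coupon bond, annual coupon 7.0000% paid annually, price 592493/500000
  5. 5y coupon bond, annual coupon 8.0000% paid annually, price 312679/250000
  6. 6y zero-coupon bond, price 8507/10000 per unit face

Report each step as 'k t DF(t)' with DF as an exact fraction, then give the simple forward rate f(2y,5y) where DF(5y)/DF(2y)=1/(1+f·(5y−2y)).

1 1 2481/2500
2 2 4913/5000
3 3 9593/10000
4 4 1831/2000
5 5 8729/10000
6 6 8507/10000
f(2y,5y) = ((4913/5000)/(8729/10000) − 1)/(3) = 1097/26187 ≈ 4.1891%

step 1 [1y] swap r/1=19/2481: DF=(1 − 19/2481·(0))/(1+19/2481) = 2481/2500 ≈ 0.992400
step 2 [2y] zero: DF = P = 4913/5000 ≈ 0.982600
step 3 [3y] zero: DF = P = 9593/10000 ≈ 0.959300
step 4 [4y] bond c/1=7/100: DF=(592493/500000 − 7/100·(0.992400+0.982600+0.959300))/(1+7/100) = 1831/2000 ≈ 0.915500
step 5 [5y] bond c/1=2/25: DF=(312679/250000 − 2/25·(0.992400+0.982600+0.959300+0.915500))/(1+2/25) = 8729/10000 ≈ 0.872900
step 6 [6y] zero: DF = P = 8507/10000 ≈ 0.850700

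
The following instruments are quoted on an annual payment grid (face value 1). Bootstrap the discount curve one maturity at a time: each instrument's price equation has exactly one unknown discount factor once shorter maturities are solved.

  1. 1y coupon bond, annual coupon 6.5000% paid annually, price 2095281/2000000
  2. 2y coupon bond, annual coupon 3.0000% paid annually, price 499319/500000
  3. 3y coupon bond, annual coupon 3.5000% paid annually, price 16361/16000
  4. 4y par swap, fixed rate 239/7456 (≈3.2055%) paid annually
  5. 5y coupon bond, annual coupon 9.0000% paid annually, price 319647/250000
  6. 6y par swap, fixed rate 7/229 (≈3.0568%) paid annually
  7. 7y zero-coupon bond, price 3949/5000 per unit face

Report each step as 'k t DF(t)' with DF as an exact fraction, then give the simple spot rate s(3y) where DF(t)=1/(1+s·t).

step 1 [1y] bond c/1=13/200: DF=(2095281/2000000 − 13/200·(0))/(1+13/200) = 9837/10000 ≈ 0.983700
step 2 [2y] bond c/1=3/100: DF=(499319/500000 − 3/100·(0.983700))/(1+3/100) = 9409/10000 ≈ 0.940900
step 3 [3y] bond c/1=7/200: DF=(16361/16000 − 7/200·(0.983700+0.940900))/(1+7/200) = 9229/10000 ≈ 0.922900
step 4 [4y] swap r/1=239/7456: DF=(1 − 239/7456·(0.983700+0.940900+0.922900))/(1+239/7456) = 1761/2000 ≈ 0.880500
step 5 [5y] bond c/1=9/100: DF=(319647/250000 − 9/100·(0.983700+0.940900+0.922900+0.880500))/(1+9/100) = 2163/2500 ≈ 0.865200
step 6 [6y] swap r/1=7/229: DF=(1 − 7/229·(0.983700+0.940900+0.922900+0.880500+0.865200))/(1+7/229) = 8341/10000 ≈ 0.834100
step 7 [7y] zero: DF = P = 3949/5000 ≈ 0.789800

1 1 9837/10000
2 2 9409/10000
3 3 9229/10000
4 4 1761/2000
5 5 2163/2500
6 6 8341/10000
7 7 3949/5000
s(3y) = (1/(9229/10000) − 1)/(3) = 257/9229 ≈ 2.7847%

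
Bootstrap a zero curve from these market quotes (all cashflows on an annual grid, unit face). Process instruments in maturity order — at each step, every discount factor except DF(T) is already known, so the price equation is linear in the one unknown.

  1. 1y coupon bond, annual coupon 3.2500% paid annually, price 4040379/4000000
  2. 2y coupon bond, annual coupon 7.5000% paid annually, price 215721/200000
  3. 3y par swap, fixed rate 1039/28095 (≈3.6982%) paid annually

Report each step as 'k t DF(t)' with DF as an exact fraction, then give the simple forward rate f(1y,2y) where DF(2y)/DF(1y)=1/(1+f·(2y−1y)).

step 1 [1y] bond c/1=13/400: DF=(4040379/4000000 − 13/400·(0))/(1+13/400) = 9783/10000 ≈ 0.978300
step 2 [2y] bond c/1=3/40: DF=(215721/200000 − 3/40·(0.978300))/(1+3/40) = 9351/10000 ≈ 0.935100
step 3 [3y] swap r/1=1039/28095: DF=(1 − 1039/28095·(0.978300+0.935100))/(1+1039/28095) = 8961/10000 ≈ 0.896100

1 1 9783/10000
2 2 9351/10000
3 3 8961/10000
f(1y,2y) = ((9783/10000)/(9351/10000) − 1)/(1) = 48/1039 ≈ 4.6198%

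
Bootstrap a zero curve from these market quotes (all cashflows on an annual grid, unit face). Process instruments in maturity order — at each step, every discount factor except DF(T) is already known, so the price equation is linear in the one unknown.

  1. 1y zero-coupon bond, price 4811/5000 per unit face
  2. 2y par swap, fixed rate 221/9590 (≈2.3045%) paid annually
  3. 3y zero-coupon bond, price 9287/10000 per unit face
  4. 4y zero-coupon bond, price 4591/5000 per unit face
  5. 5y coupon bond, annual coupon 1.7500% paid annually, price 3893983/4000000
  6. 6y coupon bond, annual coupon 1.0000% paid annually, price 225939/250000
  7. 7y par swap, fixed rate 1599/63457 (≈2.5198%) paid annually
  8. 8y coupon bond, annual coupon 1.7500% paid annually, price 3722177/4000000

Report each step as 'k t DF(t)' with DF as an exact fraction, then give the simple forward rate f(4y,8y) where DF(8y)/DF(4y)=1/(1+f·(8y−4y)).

1 1 4811/5000
2 2 4779/5000
3 3 9287/10000
4 4 4591/5000
5 5 223/250
6 6 8487/10000
7 7 8401/10000
8 8 4027/5000
f(4y,8y) = ((4591/5000)/(4027/5000) − 1)/(4) = 141/4027 ≈ 3.5014%

step 1 [1y] zero: DF = P = 4811/5000 ≈ 0.962200
step 2 [2y] swap r/1=221/9590: DF=(1 − 221/9590·(0.962200))/(1+221/9590) = 4779/5000 ≈ 0.955800
step 3 [3y] zero: DF = P = 9287/10000 ≈ 0.928700
step 4 [4y] zero: DF = P = 4591/5000 ≈ 0.918200
step 5 [5y] bond c/1=7/400: DF=(3893983/4000000 − 7/400·(0.962200+0.955800+0.928700+0.918200))/(1+7/400) = 223/250 ≈ 0.892000
step 6 [6y] bond c/1=1/100: DF=(225939/250000 − 1/100·(0.962200+0.955800+0.928700+0.918200+0.892000))/(1+1/100) = 8487/10000 ≈ 0.848700
step 7 [7y] swap r/1=1599/63457: DF=(1 − 1599/63457·(0.962200+0.955800+0.928700+0.918200+0.892000+0.848700))/(1+1599/63457) = 8401/10000 ≈ 0.840100
step 8 [8y] bond c/1=7/400: DF=(3722177/4000000 − 7/400·(0.962200+0.955800+0.928700+0.918200+0.892000+0.848700+0.840100))/(1+7/400) = 4027/5000 ≈ 0.805400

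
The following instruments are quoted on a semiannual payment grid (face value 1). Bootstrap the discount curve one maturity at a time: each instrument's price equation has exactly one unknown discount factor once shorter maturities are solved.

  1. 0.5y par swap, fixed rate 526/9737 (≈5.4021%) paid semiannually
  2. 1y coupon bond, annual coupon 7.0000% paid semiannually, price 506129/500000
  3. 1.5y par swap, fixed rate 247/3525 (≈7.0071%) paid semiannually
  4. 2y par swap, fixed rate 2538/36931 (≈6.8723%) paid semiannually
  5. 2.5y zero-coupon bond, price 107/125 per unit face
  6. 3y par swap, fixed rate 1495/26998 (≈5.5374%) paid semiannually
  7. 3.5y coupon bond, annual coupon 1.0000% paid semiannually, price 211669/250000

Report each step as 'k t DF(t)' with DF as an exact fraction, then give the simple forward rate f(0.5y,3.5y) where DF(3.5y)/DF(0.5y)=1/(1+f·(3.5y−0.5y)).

1 1/2 9737/10000
2 1 9451/10000
3 3/2 2253/2500
4 2 8731/10000
5 5/2 107/125
6 3 1701/2000
7 7/2 2039/2500
f(0.5y,3.5y) = ((9737/10000)/(2039/2500) − 1)/(3) = 527/8156 ≈ 6.4615%

step 1 [0.5y] swap r/2=263/9737: DF=(1 − 263/9737·(0))/(1+263/9737) = 9737/10000 ≈ 0.973700
step 2 [1y] bond c/2=7/200: DF=(506129/500000 − 7/200·(0.973700))/(1+7/200) = 9451/10000 ≈ 0.945100
step 3 [1.5y] swap r/2=247/7050: DF=(1 − 247/7050·(0.973700+0.945100))/(1+247/7050) = 2253/2500 ≈ 0.901200
step 4 [2y] swap r/2=1269/36931: DF=(1 − 1269/36931·(0.973700+0.945100+0.901200))/(1+1269/36931) = 8731/10000 ≈ 0.873100
step 5 [2.5y] zero: DF = P = 107/125 ≈ 0.856000
step 6 [3y] swap r/2=1495/53996: DF=(1 − 1495/53996·(0.973700+0.945100+0.901200+0.873100+0.856000))/(1+1495/53996) = 1701/2000 ≈ 0.850500
step 7 [3.5y] bond c/2=1/200: DF=(211669/250000 − 1/200·(0.973700+0.945100+0.901200+0.873100+0.856000+0.850500))/(1+1/200) = 2039/2500 ≈ 0.815600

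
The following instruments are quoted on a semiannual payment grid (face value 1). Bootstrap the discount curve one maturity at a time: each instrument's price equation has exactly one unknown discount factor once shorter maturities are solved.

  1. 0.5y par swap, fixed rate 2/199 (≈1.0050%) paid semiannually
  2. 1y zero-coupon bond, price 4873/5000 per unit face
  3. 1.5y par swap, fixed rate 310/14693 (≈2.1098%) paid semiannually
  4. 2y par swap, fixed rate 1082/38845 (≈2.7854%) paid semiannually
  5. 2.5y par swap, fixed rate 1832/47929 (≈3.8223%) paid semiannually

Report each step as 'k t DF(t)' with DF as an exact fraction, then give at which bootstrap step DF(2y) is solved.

1 1/2 199/200
2 1 4873/5000
3 3/2 969/1000
4 2 9459/10000
5 5/2 2271/2500
DF(2y) is solved at step 4

step 1 [0.5y] swap r/2=1/199: DF=(1 − 1/199·(0))/(1+1/199) = 199/200 ≈ 0.995000
step 2 [1y] zero: DF = P = 4873/5000 ≈ 0.974600
step 3 [1.5y] swap r/2=155/14693: DF=(1 − 155/14693·(0.995000+0.974600))/(1+155/14693) = 969/1000 ≈ 0.969000
step 4 [2y] swap r/2=541/38845: DF=(1 − 541/38845·(0.995000+0.974600+0.969000))/(1+541/38845) = 9459/10000 ≈ 0.945900
step 5 [2.5y] swap r/2=916/47929: DF=(1 − 916/47929·(0.995000+0.974600+0.969000+0.945900))/(1+916/47929) = 2271/2500 ≈ 0.908400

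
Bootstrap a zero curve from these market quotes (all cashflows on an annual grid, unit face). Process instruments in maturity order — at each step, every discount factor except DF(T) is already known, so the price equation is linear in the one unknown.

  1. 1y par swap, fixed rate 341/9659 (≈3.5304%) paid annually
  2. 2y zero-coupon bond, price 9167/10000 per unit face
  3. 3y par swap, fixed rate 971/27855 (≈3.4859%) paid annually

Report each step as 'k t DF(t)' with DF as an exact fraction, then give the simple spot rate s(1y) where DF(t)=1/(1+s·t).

1 1 9659/10000
2 2 9167/10000
3 3 9029/10000
s(1y) = (1/(9659/10000) − 1)/(1) = 341/9659 ≈ 3.5304%

step 1 [1y] swap r/1=341/9659: DF=(1 − 341/9659·(0))/(1+341/9659) = 9659/10000 ≈ 0.965900
step 2 [2y] zero: DF = P = 9167/10000 ≈ 0.916700
step 3 [3y] swap r/1=971/27855: DF=(1 − 971/27855·(0.965900+0.916700))/(1+971/27855) = 9029/10000 ≈ 0.902900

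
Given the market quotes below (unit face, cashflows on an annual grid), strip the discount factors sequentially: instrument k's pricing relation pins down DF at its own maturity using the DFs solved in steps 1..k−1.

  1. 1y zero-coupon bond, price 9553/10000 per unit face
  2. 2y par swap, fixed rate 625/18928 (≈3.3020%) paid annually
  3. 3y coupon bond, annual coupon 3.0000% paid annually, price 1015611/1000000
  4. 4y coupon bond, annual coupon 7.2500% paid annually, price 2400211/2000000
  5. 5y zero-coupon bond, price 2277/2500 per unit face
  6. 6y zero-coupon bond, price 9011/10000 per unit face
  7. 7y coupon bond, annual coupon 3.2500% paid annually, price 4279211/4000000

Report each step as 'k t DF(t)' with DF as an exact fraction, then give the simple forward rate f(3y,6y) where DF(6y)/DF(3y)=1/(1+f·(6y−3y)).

1 1 9553/10000
2 2 15/16
3 3 9309/10000
4 4 9281/10000
5 5 2277/2500
6 6 9011/10000
7 7 861/1000
f(3y,6y) = ((9309/10000)/(9011/10000) − 1)/(3) = 298/27033 ≈ 1.1024%

step 1 [1y] zero: DF = P = 9553/10000 ≈ 0.955300
step 2 [2y] swap r/1=625/18928: DF=(1 − 625/18928·(0.955300))/(1+625/18928) = 15/16 ≈ 0.937500
step 3 [3y] bond c/1=3/100: DF=(1015611/1000000 − 3/100·(0.955300+0.937500))/(1+3/100) = 9309/10000 ≈ 0.930900
step 4 [4y] bond c/1=29/400: DF=(2400211/2000000 − 29/400·(0.955300+0.937500+0.930900))/(1+29/400) = 9281/10000 ≈ 0.928100
step 5 [5y] zero: DF = P = 2277/2500 ≈ 0.910800
step 6 [6y] zero: DF = P = 9011/10000 ≈ 0.901100
step 7 [7y] bond c/1=13/400: DF=(4279211/4000000 − 13/400·(0.955300+0.937500+0.930900+0.928100+0.910800+0.901100))/(1+13/400) = 861/1000 ≈ 0.861000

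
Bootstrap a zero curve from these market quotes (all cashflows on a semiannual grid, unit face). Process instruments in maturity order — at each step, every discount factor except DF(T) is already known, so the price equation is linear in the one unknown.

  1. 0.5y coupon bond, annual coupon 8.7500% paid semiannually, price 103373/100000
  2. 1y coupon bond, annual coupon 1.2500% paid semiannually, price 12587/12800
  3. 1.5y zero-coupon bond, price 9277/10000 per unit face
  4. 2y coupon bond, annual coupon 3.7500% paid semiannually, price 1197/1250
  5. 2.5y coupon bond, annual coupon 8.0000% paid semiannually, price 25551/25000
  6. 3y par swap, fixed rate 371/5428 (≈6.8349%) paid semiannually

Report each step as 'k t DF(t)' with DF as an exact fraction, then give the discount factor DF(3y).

step 1 [0.5y] bond c/2=7/160: DF=(103373/100000 − 7/160·(0))/(1+7/160) = 619/625 ≈ 0.990400
step 2 [1y] bond c/2=1/160: DF=(12587/12800 − 1/160·(0.990400))/(1+1/160) = 9711/10000 ≈ 0.971100
step 3 [1.5y] zero: DF = P = 9277/10000 ≈ 0.927700
step 4 [2y] bond c/2=3/160: DF=(1197/1250 − 3/160·(0.990400+0.971100+0.927700))/(1+3/160) = 2217/2500 ≈ 0.886800
step 5 [2.5y] bond c/2=1/25: DF=(25551/25000 − 1/25·(0.990400+0.971100+0.927700+0.886800))/(1+1/25) = 67/80 ≈ 0.837500
step 6 [3y] swap r/2=371/10856: DF=(1 − 371/10856·(0.990400+0.971100+0.927700+0.886800+0.837500))/(1+371/10856) = 1629/2000 ≈ 0.814500

1 1/2 619/625
2 1 9711/10000
3 3/2 9277/10000
4 2 2217/2500
5 5/2 67/80
6 3 1629/2000
DF(3y) = 1629/2000 ≈ 0.814500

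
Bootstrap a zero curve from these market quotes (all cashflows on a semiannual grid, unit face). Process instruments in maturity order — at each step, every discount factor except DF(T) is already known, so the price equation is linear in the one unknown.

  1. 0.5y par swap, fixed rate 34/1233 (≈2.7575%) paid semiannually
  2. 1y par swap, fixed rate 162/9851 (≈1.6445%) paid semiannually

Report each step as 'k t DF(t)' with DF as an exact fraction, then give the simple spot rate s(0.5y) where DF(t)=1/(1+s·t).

step 1 [0.5y] swap r/2=17/1233: DF=(1 − 17/1233·(0))/(1+17/1233) = 1233/1250 ≈ 0.986400
step 2 [1y] swap r/2=81/9851: DF=(1 − 81/9851·(0.986400))/(1+81/9851) = 4919/5000 ≈ 0.983800

1 1/2 1233/1250
2 1 4919/5000
s(0.5y) = (1/(1233/1250) − 1)/(1/2) = 34/1233 ≈ 2.7575%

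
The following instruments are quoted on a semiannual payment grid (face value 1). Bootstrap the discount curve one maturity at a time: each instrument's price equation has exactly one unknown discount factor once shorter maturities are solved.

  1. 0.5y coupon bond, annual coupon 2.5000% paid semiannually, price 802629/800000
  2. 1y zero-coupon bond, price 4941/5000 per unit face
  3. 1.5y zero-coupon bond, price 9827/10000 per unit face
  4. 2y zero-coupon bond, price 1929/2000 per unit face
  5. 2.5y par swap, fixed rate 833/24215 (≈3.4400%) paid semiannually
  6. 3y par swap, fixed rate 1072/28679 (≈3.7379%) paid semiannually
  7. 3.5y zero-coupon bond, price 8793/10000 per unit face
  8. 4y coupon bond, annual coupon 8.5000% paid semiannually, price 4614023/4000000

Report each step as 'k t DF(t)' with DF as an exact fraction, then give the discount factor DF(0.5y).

step 1 [0.5y] bond c/2=1/80: DF=(802629/800000 − 1/80·(0))/(1+1/80) = 9909/10000 ≈ 0.990900
step 2 [1y] zero: DF = P = 4941/5000 ≈ 0.988200
step 3 [1.5y] zero: DF = P = 9827/10000 ≈ 0.982700
step 4 [2y] zero: DF = P = 1929/2000 ≈ 0.964500
step 5 [2.5y] swap r/2=833/48430: DF=(1 − 833/48430·(0.990900+0.988200+0.982700+0.964500))/(1+833/48430) = 9167/10000 ≈ 0.916700
step 6 [3y] swap r/2=536/28679: DF=(1 − 536/28679·(0.990900+0.988200+0.982700+0.964500+0.916700))/(1+536/28679) = 558/625 ≈ 0.892800
step 7 [3.5y] zero: DF = P = 8793/10000 ≈ 0.879300
step 8 [4y] bond c/2=17/400: DF=(4614023/4000000 − 17/400·(0.990900+0.988200+0.982700+0.964500+0.916700+0.892800+0.879300))/(1+17/400) = 523/625 ≈ 0.836800

1 1/2 9909/10000
2 1 4941/5000
3 3/2 9827/10000
4 2 1929/2000
5 5/2 9167/10000
6 3 558/625
7 7/2 8793/10000
8 4 523/625
DF(0.5y) = 9909/10000 ≈ 0.990900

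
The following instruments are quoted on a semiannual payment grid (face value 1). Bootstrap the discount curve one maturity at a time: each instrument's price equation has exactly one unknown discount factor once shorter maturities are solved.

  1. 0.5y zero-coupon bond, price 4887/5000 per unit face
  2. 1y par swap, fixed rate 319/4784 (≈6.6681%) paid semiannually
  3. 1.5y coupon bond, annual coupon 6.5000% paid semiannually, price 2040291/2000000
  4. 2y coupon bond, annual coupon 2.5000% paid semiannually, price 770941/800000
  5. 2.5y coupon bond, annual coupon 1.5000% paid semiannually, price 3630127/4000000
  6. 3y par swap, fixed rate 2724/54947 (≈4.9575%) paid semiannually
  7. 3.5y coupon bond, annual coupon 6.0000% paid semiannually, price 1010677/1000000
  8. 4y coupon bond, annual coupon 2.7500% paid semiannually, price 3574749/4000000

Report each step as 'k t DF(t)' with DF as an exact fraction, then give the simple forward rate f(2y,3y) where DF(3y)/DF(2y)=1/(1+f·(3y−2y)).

step 1 [0.5y] zero: DF = P = 4887/5000 ≈ 0.977400
step 2 [1y] swap r/2=319/9568: DF=(1 − 319/9568·(0.977400))/(1+319/9568) = 4681/5000 ≈ 0.936200
step 3 [1.5y] bond c/2=13/400: DF=(2040291/2000000 − 13/400·(0.977400+0.936200))/(1+13/400) = 4639/5000 ≈ 0.927800
step 4 [2y] bond c/2=1/80: DF=(770941/800000 − 1/80·(0.977400+0.936200+0.927800))/(1+1/80) = 9167/10000 ≈ 0.916700
step 5 [2.5y] bond c/2=3/400: DF=(3630127/4000000 − 3/400·(0.977400+0.936200+0.927800+0.916700))/(1+3/400) = 1091/1250 ≈ 0.872800
step 6 [3y] swap r/2=1362/54947: DF=(1 − 1362/54947·(0.977400+0.936200+0.927800+0.916700+0.872800))/(1+1362/54947) = 4319/5000 ≈ 0.863800
step 7 [3.5y] bond c/2=3/100: DF=(1010677/1000000 − 3/100·(0.977400+0.936200+0.927800+0.916700+0.872800+0.863800))/(1+3/100) = 2053/2500 ≈ 0.821200
step 8 [4y] bond c/2=11/800: DF=(3574749/4000000 − 11/800·(0.977400+0.936200+0.927800+0.916700+0.872800+0.863800+0.821200))/(1+11/800) = 7959/10000 ≈ 0.795900

1 1/2 4887/5000
2 1 4681/5000
3 3/2 4639/5000
4 2 9167/10000
5 5/2 1091/1250
6 3 4319/5000
7 7/2 2053/2500
8 4 7959/10000
f(2y,3y) = ((9167/10000)/(4319/5000) − 1)/(1) = 529/8638 ≈ 6.1241%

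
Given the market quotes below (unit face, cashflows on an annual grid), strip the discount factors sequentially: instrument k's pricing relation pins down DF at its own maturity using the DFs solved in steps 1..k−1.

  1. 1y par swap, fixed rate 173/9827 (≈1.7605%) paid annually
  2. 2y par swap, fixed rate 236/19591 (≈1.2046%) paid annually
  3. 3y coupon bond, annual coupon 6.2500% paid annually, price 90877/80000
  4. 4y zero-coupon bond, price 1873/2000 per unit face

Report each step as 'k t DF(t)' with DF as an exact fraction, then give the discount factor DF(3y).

1 1 9827/10000
2 2 2441/2500
3 3 9539/10000
4 4 1873/2000
DF(3y) = 9539/10000 ≈ 0.953900

step 1 [1y] swap r/1=173/9827: DF=(1 − 173/9827·(0))/(1+173/9827) = 9827/10000 ≈ 0.982700
step 2 [2y] swap r/1=236/19591: DF=(1 − 236/19591·(0.982700))/(1+236/19591) = 2441/2500 ≈ 0.976400
step 3 [3y] bond c/1=1/16: DF=(90877/80000 − 1/16·(0.982700+0.976400))/(1+1/16) = 9539/10000 ≈ 0.953900
step 4 [4y] zero: DF = P = 1873/2000 ≈ 0.936500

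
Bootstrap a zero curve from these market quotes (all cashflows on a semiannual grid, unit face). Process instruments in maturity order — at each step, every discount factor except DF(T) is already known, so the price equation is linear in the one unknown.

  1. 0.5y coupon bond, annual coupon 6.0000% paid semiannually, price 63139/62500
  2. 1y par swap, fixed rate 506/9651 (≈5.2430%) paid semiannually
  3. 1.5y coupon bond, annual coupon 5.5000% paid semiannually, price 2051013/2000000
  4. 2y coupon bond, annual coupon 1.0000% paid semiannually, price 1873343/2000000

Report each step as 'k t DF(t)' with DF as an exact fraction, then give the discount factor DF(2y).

step 1 [0.5y] bond c/2=3/100: DF=(63139/62500 − 3/100·(0))/(1+3/100) = 613/625 ≈ 0.980800
step 2 [1y] swap r/2=253/9651: DF=(1 − 253/9651·(0.980800))/(1+253/9651) = 4747/5000 ≈ 0.949400
step 3 [1.5y] bond c/2=11/400: DF=(2051013/2000000 − 11/400·(0.980800+0.949400))/(1+11/400) = 1183/1250 ≈ 0.946400
step 4 [2y] bond c/2=1/200: DF=(1873343/2000000 − 1/200·(0.980800+0.949400+0.946400))/(1+1/200) = 9177/10000 ≈ 0.917700

1 1/2 613/625
2 1 4747/5000
3 3/2 1183/1250
4 2 9177/10000
DF(2y) = 9177/10000 ≈ 0.917700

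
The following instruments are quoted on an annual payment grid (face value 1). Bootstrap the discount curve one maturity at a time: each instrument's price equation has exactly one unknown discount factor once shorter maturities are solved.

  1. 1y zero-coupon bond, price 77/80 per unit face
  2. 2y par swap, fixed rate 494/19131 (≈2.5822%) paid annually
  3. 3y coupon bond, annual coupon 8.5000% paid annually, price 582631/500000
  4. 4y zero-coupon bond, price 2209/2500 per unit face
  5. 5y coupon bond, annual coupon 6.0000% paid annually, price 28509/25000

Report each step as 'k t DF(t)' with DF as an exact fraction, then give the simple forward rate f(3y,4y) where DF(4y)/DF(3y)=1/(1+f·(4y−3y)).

step 1 [1y] zero: DF = P = 77/80 ≈ 0.962500
step 2 [2y] swap r/1=494/19131: DF=(1 − 494/19131·(0.962500))/(1+494/19131) = 4753/5000 ≈ 0.950600
step 3 [3y] bond c/1=17/200: DF=(582631/500000 − 17/200·(0.962500+0.950600))/(1+17/200) = 9241/10000 ≈ 0.924100
step 4 [4y] zero: DF = P = 2209/2500 ≈ 0.883600
step 5 [5y] bond c/1=3/50: DF=(28509/25000 − 3/50·(0.962500+0.950600+0.924100+0.883600))/(1+3/50) = 2163/2500 ≈ 0.865200

1 1 77/80
2 2 4753/5000
3 3 9241/10000
4 4 2209/2500
5 5 2163/2500
f(3y,4y) = ((9241/10000)/(2209/2500) − 1)/(1) = 405/8836 ≈ 4.5835%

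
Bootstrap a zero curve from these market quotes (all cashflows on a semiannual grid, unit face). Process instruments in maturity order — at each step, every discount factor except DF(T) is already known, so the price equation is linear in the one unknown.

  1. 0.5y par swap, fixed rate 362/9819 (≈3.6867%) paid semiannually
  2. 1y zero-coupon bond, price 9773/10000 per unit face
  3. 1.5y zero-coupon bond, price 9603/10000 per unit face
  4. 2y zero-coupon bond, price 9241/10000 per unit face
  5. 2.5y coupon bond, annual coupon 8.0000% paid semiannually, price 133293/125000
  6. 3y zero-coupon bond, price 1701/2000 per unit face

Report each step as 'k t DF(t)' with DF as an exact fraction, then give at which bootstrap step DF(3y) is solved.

step 1 [0.5y] swap r/2=181/9819: DF=(1 − 181/9819·(0))/(1+181/9819) = 9819/10000 ≈ 0.981900
step 2 [1y] zero: DF = P = 9773/10000 ≈ 0.977300
step 3 [1.5y] zero: DF = P = 9603/10000 ≈ 0.960300
step 4 [2y] zero: DF = P = 9241/10000 ≈ 0.924100
step 5 [2.5y] bond c/2=1/25: DF=(133293/125000 − 1/25·(0.981900+0.977300+0.960300+0.924100))/(1+1/25) = 351/400 ≈ 0.877500
step 6 [3y] zero: DF = P = 1701/2000 ≈ 0.850500

1 1/2 9819/10000
2 1 9773/10000
3 3/2 9603/10000
4 2 9241/10000
5 5/2 351/400
6 3 1701/2000
DF(3y) is solved at step 6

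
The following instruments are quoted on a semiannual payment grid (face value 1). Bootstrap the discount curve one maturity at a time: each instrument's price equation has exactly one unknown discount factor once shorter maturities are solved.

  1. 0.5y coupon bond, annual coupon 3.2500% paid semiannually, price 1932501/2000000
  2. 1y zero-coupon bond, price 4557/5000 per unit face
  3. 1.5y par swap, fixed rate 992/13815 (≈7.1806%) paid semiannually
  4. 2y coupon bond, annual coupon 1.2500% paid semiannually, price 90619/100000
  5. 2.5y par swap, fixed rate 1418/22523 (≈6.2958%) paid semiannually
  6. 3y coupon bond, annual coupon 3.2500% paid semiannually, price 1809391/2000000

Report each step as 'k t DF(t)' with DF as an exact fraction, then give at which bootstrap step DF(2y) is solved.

step 1 [0.5y] bond c/2=13/800: DF=(1932501/2000000 − 13/800·(0))/(1+13/800) = 2377/2500 ≈ 0.950800
step 2 [1y] zero: DF = P = 4557/5000 ≈ 0.911400
step 3 [1.5y] swap r/2=496/13815: DF=(1 − 496/13815·(0.950800+0.911400))/(1+496/13815) = 563/625 ≈ 0.900800
step 4 [2y] bond c/2=1/160: DF=(90619/100000 − 1/160·(0.950800+0.911400+0.900800))/(1+1/160) = 4417/5000 ≈ 0.883400
step 5 [2.5y] swap r/2=709/22523: DF=(1 − 709/22523·(0.950800+0.911400+0.900800+0.883400))/(1+709/22523) = 4291/5000 ≈ 0.858200
step 6 [3y] bond c/2=13/800: DF=(1809391/2000000 − 13/800·(0.950800+0.911400+0.900800+0.883400+0.858200))/(1+13/800) = 4091/5000 ≈ 0.818200

1 1/2 2377/2500
2 1 4557/5000
3 3/2 563/625
4 2 4417/5000
5 5/2 4291/5000
6 3 4091/5000
DF(2y) is solved at step 4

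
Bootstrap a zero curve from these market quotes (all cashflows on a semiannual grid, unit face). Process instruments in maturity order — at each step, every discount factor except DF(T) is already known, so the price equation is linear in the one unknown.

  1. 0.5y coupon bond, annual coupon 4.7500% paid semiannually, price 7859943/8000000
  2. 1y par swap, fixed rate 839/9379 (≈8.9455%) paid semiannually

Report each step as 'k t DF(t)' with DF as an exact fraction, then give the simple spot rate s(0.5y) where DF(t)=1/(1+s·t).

step 1 [0.5y] bond c/2=19/800: DF=(7859943/8000000 − 19/800·(0))/(1+19/800) = 9597/10000 ≈ 0.959700
step 2 [1y] swap r/2=839/18758: DF=(1 − 839/18758·(0.959700))/(1+839/18758) = 9161/10000 ≈ 0.916100

1 1/2 9597/10000
2 1 9161/10000
s(0.5y) = (1/(9597/10000) − 1)/(1/2) = 806/9597 ≈ 8.3985%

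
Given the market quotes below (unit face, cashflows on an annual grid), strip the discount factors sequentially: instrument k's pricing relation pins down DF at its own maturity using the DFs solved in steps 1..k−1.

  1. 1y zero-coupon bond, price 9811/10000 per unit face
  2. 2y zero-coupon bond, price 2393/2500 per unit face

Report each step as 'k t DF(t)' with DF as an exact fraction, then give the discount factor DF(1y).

1 1 9811/10000
2 2 2393/2500
DF(1y) = 9811/10000 ≈ 0.981100

step 1 [1y] zero: DF = P = 9811/10000 ≈ 0.981100
step 2 [2y] zero: DF = P = 2393/2500 ≈ 0.957200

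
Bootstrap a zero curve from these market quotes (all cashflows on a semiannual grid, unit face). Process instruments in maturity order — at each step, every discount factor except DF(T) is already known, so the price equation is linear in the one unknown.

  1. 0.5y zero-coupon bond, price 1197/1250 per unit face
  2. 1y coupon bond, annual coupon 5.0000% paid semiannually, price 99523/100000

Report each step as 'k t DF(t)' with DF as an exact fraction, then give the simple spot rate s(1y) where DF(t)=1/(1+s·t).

step 1 [0.5y] zero: DF = P = 1197/1250 ≈ 0.957600
step 2 [1y] bond c/2=1/40: DF=(99523/100000 − 1/40·(0.957600))/(1+1/40) = 2369/2500 ≈ 0.947600

1 1/2 1197/1250
2 1 2369/2500
s(1y) = (1/(2369/2500) − 1)/(1) = 131/2369 ≈ 5.5298%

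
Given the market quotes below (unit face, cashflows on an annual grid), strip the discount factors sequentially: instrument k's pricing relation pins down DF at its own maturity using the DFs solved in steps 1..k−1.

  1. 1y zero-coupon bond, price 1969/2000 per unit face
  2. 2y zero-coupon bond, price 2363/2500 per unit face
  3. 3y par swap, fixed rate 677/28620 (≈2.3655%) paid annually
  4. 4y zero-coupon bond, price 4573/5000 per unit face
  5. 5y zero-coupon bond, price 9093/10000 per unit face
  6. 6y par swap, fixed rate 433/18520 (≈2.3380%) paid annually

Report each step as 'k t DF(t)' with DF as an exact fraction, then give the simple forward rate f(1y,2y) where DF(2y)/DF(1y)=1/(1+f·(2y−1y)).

step 1 [1y] zero: DF = P = 1969/2000 ≈ 0.984500
step 2 [2y] zero: DF = P = 2363/2500 ≈ 0.945200
step 3 [3y] swap r/1=677/28620: DF=(1 − 677/28620·(0.984500+0.945200))/(1+677/28620) = 9323/10000 ≈ 0.932300
step 4 [4y] zero: DF = P = 4573/5000 ≈ 0.914600
step 5 [5y] zero: DF = P = 9093/10000 ≈ 0.909300
step 6 [6y] swap r/1=433/18520: DF=(1 − 433/18520·(0.984500+0.945200+0.932300+0.914600+0.909300))/(1+433/18520) = 8701/10000 ≈ 0.870100

1 1 1969/2000
2 2 2363/2500
3 3 9323/10000
4 4 4573/5000
5 5 9093/10000
6 6 8701/10000
f(1y,2y) = ((1969/2000)/(2363/2500) − 1)/(1) = 393/9452 ≈ 4.1579%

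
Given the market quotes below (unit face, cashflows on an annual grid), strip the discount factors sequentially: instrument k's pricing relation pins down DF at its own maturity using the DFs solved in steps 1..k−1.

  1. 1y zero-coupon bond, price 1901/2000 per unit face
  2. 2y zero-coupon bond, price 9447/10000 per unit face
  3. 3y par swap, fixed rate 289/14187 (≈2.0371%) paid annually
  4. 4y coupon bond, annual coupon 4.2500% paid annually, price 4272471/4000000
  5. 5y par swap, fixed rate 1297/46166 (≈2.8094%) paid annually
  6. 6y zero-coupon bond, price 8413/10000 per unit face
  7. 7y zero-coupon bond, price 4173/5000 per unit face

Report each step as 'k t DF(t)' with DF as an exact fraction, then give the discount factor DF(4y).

1 1 1901/2000
2 2 9447/10000
3 3 4711/5000
4 4 9089/10000
5 5 8703/10000
6 6 8413/10000
7 7 4173/5000
DF(4y) = 9089/10000 ≈ 0.908900

step 1 [1y] zero: DF = P = 1901/2000 ≈ 0.950500
step 2 [2y] zero: DF = P = 9447/10000 ≈ 0.944700
step 3 [3y] swap r/1=289/14187: DF=(1 − 289/14187·(0.950500+0.944700))/(1+289/14187) = 4711/5000 ≈ 0.942200
step 4 [4y] bond c/1=17/400: DF=(4272471/4000000 − 17/400·(0.950500+0.944700+0.942200))/(1+17/400) = 9089/10000 ≈ 0.908900
step 5 [5y] swap r/1=1297/46166: DF=(1 − 1297/46166·(0.950500+0.944700+0.942200+0.908900))/(1+1297/46166) = 8703/10000 ≈ 0.870300
step 6 [6y] zero: DF = P = 8413/10000 ≈ 0.841300
step 7 [7y] zero: DF = P = 4173/5000 ≈ 0.834600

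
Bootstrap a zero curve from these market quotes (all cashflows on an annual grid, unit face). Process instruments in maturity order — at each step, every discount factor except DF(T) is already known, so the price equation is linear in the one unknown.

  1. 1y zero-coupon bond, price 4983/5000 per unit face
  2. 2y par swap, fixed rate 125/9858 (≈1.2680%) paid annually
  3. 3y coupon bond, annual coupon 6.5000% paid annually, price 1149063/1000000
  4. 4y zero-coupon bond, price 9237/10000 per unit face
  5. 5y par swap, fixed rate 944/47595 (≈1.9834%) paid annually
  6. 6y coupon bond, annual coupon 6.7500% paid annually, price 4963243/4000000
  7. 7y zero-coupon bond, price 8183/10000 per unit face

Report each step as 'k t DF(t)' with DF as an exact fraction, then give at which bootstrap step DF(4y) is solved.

1 1 4983/5000
2 2 39/40
3 3 4793/5000
4 4 9237/10000
5 5 566/625
6 6 4307/5000
7 7 8183/10000
DF(4y) is solved at step 4

step 1 [1y] zero: DF = P = 4983/5000 ≈ 0.996600
step 2 [2y] swap r/1=125/9858: DF=(1 − 125/9858·(0.996600))/(1+125/9858) = 39/40 ≈ 0.975000
step 3 [3y] bond c/1=13/200: DF=(1149063/1000000 − 13/200·(0.996600+0.975000))/(1+13/200) = 4793/5000 ≈ 0.958600
step 4 [4y] zero: DF = P = 9237/10000 ≈ 0.923700
step 5 [5y] swap r/1=944/47595: DF=(1 − 944/47595·(0.996600+0.975000+0.958600+0.923700))/(1+944/47595) = 566/625 ≈ 0.905600
step 6 [6y] bond c/1=27/400: DF=(4963243/4000000 − 27/400·(0.996600+0.975000+0.958600+0.923700+0.905600))/(1+27/400) = 4307/5000 ≈ 0.861400
step 7 [7y] zero: DF = P = 8183/10000 ≈ 0.818300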